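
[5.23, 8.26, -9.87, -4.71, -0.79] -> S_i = Random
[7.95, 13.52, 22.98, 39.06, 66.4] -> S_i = 7.95*1.70^i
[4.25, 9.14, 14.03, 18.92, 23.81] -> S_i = 4.25 + 4.89*i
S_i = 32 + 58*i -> [32, 90, 148, 206, 264]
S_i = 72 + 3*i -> [72, 75, 78, 81, 84]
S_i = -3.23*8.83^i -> [-3.23, -28.52, -251.84, -2223.74, -19635.65]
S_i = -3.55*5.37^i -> [-3.55, -19.06, -102.37, -549.73, -2952.06]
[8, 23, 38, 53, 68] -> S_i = 8 + 15*i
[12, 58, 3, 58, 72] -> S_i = Random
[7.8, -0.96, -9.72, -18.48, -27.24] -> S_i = 7.80 + -8.76*i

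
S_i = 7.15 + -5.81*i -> [7.15, 1.34, -4.47, -10.28, -16.09]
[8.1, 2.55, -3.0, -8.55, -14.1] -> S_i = 8.10 + -5.55*i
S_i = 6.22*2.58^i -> [6.22, 16.05, 41.4, 106.82, 275.59]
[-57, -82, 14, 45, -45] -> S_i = Random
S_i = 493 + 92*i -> [493, 585, 677, 769, 861]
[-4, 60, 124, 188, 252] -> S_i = -4 + 64*i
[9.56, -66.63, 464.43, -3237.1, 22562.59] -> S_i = 9.56*(-6.97)^i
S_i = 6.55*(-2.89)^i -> [6.55, -18.93, 54.71, -158.1, 456.91]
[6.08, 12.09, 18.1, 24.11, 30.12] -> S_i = 6.08 + 6.01*i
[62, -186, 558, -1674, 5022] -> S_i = 62*-3^i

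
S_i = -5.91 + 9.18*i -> [-5.91, 3.27, 12.45, 21.63, 30.81]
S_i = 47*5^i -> [47, 235, 1175, 5875, 29375]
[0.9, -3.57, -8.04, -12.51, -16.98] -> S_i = 0.90 + -4.47*i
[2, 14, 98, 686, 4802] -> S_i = 2*7^i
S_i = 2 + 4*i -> [2, 6, 10, 14, 18]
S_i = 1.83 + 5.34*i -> [1.83, 7.17, 12.51, 17.85, 23.19]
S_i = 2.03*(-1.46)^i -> [2.03, -2.96, 4.33, -6.32, 9.22]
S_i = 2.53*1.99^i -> [2.53, 5.03, 10.02, 19.94, 39.68]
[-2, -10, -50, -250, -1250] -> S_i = -2*5^i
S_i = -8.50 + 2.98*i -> [-8.5, -5.52, -2.54, 0.44, 3.42]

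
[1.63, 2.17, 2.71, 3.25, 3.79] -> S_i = 1.63 + 0.54*i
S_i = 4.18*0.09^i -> [4.18, 0.38, 0.03, 0.0, 0.0]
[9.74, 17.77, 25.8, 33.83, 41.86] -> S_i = 9.74 + 8.03*i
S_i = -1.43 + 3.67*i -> [-1.43, 2.24, 5.91, 9.58, 13.25]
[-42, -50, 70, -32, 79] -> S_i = Random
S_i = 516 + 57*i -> [516, 573, 630, 687, 744]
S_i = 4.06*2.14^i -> [4.06, 8.69, 18.59, 39.79, 85.15]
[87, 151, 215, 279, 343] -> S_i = 87 + 64*i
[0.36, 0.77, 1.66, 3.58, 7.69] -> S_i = 0.36*2.15^i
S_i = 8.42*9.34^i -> [8.42, 78.64, 734.52, 6860.45, 64076.62]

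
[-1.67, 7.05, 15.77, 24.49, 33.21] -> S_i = -1.67 + 8.72*i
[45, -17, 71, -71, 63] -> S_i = Random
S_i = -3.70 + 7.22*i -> [-3.7, 3.52, 10.74, 17.96, 25.18]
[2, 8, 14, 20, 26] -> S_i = 2 + 6*i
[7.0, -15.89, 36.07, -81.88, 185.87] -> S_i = 7.00*(-2.27)^i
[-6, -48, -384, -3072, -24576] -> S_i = -6*8^i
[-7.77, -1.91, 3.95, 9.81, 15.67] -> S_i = -7.77 + 5.86*i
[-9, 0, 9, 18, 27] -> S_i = -9 + 9*i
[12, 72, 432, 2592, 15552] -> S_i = 12*6^i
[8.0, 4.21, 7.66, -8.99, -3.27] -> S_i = Random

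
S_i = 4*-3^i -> [4, -12, 36, -108, 324]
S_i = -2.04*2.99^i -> [-2.04, -6.1, -18.24, -54.53, -163.05]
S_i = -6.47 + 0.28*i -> [-6.47, -6.19, -5.91, -5.63, -5.35]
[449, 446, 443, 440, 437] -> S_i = 449 + -3*i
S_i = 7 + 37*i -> [7, 44, 81, 118, 155]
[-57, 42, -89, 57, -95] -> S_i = Random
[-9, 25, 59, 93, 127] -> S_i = -9 + 34*i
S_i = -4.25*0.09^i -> [-4.25, -0.38, -0.03, -0.0, -0.0]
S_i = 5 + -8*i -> [5, -3, -11, -19, -27]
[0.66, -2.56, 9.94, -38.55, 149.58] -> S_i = 0.66*(-3.88)^i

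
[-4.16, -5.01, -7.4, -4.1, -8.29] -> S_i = Random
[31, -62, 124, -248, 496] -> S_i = 31*-2^i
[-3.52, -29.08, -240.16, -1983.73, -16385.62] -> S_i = -3.52*8.26^i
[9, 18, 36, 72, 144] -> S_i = 9*2^i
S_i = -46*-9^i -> [-46, 414, -3726, 33534, -301806]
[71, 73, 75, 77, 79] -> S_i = 71 + 2*i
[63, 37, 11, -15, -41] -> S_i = 63 + -26*i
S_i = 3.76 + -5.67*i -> [3.76, -1.91, -7.58, -13.25, -18.92]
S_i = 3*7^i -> [3, 21, 147, 1029, 7203]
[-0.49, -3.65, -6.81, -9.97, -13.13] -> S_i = -0.49 + -3.16*i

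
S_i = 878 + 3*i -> [878, 881, 884, 887, 890]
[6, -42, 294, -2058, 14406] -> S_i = 6*-7^i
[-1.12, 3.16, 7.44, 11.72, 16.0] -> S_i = -1.12 + 4.28*i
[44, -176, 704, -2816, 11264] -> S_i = 44*-4^i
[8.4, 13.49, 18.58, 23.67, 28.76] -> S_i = 8.40 + 5.09*i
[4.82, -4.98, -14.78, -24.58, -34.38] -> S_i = 4.82 + -9.80*i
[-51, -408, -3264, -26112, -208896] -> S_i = -51*8^i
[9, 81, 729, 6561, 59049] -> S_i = 9*9^i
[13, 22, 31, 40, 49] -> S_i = 13 + 9*i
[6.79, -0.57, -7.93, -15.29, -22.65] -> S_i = 6.79 + -7.36*i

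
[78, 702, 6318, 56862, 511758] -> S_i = 78*9^i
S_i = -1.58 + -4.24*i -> [-1.58, -5.82, -10.06, -14.3, -18.54]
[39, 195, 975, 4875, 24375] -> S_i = 39*5^i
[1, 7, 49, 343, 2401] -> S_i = 1*7^i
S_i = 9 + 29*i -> [9, 38, 67, 96, 125]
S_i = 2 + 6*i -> [2, 8, 14, 20, 26]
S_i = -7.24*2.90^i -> [-7.24, -21.0, -60.89, -176.58, -512.07]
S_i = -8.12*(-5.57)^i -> [-8.12, 45.23, -251.92, 1403.21, -7815.86]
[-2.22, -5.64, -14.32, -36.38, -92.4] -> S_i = -2.22*2.54^i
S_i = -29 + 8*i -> [-29, -21, -13, -5, 3]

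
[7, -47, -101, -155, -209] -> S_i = 7 + -54*i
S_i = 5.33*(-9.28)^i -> [5.33, -49.46, 459.01, -4259.62, 39529.3]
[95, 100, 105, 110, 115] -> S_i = 95 + 5*i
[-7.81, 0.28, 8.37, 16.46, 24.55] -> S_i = -7.81 + 8.09*i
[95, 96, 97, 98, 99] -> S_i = 95 + 1*i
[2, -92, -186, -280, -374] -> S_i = 2 + -94*i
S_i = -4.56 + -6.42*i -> [-4.56, -10.98, -17.4, -23.82, -30.24]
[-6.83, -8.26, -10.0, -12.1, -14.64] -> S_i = -6.83*1.21^i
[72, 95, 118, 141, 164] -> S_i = 72 + 23*i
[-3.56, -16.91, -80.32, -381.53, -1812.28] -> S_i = -3.56*4.75^i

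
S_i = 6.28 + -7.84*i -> [6.28, -1.56, -9.4, -17.24, -25.08]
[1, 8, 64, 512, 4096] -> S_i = 1*8^i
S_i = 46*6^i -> [46, 276, 1656, 9936, 59616]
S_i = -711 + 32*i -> [-711, -679, -647, -615, -583]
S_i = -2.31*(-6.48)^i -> [-2.31, 14.97, -97.0, 628.55, -4072.98]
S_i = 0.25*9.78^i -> [0.25, 2.44, 23.91, 233.86, 2287.15]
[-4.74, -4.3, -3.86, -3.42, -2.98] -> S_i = -4.74 + 0.44*i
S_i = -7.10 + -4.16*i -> [-7.1, -11.26, -15.42, -19.58, -23.74]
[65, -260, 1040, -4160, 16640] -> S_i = 65*-4^i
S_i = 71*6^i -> [71, 426, 2556, 15336, 92016]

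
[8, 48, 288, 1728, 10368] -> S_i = 8*6^i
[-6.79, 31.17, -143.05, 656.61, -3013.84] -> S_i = -6.79*(-4.59)^i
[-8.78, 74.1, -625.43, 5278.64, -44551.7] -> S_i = -8.78*(-8.44)^i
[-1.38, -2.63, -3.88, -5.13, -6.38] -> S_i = -1.38 + -1.25*i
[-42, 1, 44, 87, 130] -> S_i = -42 + 43*i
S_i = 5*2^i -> [5, 10, 20, 40, 80]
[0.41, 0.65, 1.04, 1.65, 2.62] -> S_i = 0.41*1.59^i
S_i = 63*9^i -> [63, 567, 5103, 45927, 413343]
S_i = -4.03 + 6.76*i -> [-4.03, 2.73, 9.49, 16.25, 23.01]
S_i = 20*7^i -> [20, 140, 980, 6860, 48020]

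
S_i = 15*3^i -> [15, 45, 135, 405, 1215]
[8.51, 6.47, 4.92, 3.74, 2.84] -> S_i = 8.51*0.76^i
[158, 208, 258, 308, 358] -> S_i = 158 + 50*i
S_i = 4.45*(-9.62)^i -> [4.45, -42.81, 411.82, -3961.73, 38111.87]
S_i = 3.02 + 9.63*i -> [3.02, 12.65, 22.28, 31.91, 41.54]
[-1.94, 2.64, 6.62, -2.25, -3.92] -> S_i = Random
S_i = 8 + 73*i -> [8, 81, 154, 227, 300]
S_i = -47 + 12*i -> [-47, -35, -23, -11, 1]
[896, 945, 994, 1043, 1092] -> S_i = 896 + 49*i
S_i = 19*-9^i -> [19, -171, 1539, -13851, 124659]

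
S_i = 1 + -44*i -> [1, -43, -87, -131, -175]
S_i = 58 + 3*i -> [58, 61, 64, 67, 70]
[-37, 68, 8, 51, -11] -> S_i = Random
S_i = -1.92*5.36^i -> [-1.92, -10.29, -55.16, -295.66, -1584.75]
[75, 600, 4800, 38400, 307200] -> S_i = 75*8^i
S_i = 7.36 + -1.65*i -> [7.36, 5.71, 4.06, 2.41, 0.76]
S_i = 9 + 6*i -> [9, 15, 21, 27, 33]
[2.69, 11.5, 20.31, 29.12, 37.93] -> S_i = 2.69 + 8.81*i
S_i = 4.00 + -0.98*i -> [4.0, 3.02, 2.04, 1.06, 0.08]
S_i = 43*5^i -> [43, 215, 1075, 5375, 26875]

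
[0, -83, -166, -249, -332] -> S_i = 0 + -83*i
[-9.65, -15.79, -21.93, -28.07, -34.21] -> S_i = -9.65 + -6.14*i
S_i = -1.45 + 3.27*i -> [-1.45, 1.82, 5.09, 8.36, 11.63]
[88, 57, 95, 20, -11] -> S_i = Random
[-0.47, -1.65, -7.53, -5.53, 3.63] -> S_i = Random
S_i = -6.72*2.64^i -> [-6.72, -17.74, -46.84, -123.65, -326.43]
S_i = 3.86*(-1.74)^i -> [3.86, -6.72, 11.69, -20.33, 35.38]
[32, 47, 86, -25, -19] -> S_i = Random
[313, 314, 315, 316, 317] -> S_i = 313 + 1*i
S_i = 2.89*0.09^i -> [2.89, 0.26, 0.02, 0.0, 0.0]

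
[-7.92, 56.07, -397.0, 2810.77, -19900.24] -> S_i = -7.92*(-7.08)^i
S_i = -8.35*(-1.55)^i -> [-8.35, 12.94, -20.06, 31.09, -48.2]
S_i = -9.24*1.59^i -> [-9.24, -14.69, -23.36, -37.14, -59.06]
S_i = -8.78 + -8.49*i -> [-8.78, -17.27, -25.76, -34.25, -42.74]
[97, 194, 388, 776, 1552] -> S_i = 97*2^i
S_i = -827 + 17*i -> [-827, -810, -793, -776, -759]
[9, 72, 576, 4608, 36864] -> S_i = 9*8^i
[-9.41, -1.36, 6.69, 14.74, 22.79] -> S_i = -9.41 + 8.05*i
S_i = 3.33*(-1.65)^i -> [3.33, -5.49, 9.07, -14.96, 24.68]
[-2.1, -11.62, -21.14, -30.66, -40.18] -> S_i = -2.10 + -9.52*i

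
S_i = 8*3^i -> [8, 24, 72, 216, 648]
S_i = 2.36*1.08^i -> [2.36, 2.55, 2.75, 2.97, 3.21]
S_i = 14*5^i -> [14, 70, 350, 1750, 8750]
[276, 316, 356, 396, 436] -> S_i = 276 + 40*i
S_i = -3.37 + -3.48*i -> [-3.37, -6.85, -10.33, -13.81, -17.29]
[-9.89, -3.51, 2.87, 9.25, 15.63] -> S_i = -9.89 + 6.38*i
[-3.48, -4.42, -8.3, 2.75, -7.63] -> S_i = Random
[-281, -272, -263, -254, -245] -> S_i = -281 + 9*i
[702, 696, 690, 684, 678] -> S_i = 702 + -6*i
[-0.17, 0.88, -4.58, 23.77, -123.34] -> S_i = -0.17*(-5.19)^i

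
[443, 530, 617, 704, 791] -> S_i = 443 + 87*i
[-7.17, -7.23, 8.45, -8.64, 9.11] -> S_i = Random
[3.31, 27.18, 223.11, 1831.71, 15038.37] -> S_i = 3.31*8.21^i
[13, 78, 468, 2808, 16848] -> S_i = 13*6^i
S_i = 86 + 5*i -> [86, 91, 96, 101, 106]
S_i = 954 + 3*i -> [954, 957, 960, 963, 966]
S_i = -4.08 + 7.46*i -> [-4.08, 3.38, 10.84, 18.3, 25.76]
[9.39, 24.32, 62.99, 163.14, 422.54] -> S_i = 9.39*2.59^i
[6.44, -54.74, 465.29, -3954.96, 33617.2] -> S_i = 6.44*(-8.50)^i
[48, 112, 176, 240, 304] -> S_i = 48 + 64*i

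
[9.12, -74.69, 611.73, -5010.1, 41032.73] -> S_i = 9.12*(-8.19)^i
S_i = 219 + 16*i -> [219, 235, 251, 267, 283]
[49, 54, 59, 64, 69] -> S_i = 49 + 5*i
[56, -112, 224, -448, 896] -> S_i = 56*-2^i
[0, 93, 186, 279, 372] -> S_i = 0 + 93*i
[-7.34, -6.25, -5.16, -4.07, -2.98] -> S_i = -7.34 + 1.09*i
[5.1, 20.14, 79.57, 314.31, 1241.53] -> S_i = 5.10*3.95^i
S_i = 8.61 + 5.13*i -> [8.61, 13.74, 18.87, 24.0, 29.13]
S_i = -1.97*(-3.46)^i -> [-1.97, 6.82, -23.58, 81.6, -282.34]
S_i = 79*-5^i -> [79, -395, 1975, -9875, 49375]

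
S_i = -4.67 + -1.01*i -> [-4.67, -5.68, -6.69, -7.7, -8.71]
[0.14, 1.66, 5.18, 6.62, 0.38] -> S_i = Random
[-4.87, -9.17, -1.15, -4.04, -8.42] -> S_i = Random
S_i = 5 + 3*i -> [5, 8, 11, 14, 17]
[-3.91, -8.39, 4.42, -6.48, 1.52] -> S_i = Random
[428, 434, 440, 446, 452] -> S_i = 428 + 6*i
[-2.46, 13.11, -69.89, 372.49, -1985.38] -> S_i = -2.46*(-5.33)^i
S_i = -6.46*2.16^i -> [-6.46, -13.95, -30.14, -65.1, -140.62]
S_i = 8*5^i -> [8, 40, 200, 1000, 5000]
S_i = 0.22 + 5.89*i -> [0.22, 6.11, 12.0, 17.89, 23.78]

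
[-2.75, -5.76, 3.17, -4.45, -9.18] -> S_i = Random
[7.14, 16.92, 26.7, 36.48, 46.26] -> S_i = 7.14 + 9.78*i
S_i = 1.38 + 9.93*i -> [1.38, 11.31, 21.24, 31.17, 41.1]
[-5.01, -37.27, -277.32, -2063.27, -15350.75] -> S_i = -5.01*7.44^i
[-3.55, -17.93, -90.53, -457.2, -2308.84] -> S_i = -3.55*5.05^i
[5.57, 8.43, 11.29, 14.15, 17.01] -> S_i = 5.57 + 2.86*i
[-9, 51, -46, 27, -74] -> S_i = Random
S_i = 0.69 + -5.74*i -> [0.69, -5.05, -10.79, -16.53, -22.27]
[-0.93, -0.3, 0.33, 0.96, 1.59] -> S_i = -0.93 + 0.63*i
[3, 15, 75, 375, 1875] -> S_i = 3*5^i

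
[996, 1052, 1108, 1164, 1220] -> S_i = 996 + 56*i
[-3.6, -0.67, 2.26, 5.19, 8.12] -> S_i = -3.60 + 2.93*i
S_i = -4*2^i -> [-4, -8, -16, -32, -64]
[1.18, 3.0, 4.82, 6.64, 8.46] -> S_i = 1.18 + 1.82*i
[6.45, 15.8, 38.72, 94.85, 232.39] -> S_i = 6.45*2.45^i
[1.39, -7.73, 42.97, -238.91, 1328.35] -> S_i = 1.39*(-5.56)^i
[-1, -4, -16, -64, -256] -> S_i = -1*4^i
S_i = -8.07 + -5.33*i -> [-8.07, -13.4, -18.73, -24.06, -29.39]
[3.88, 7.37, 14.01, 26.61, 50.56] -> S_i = 3.88*1.90^i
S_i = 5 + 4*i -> [5, 9, 13, 17, 21]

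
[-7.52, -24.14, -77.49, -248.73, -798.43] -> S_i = -7.52*3.21^i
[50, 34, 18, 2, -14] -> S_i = 50 + -16*i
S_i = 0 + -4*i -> [0, -4, -8, -12, -16]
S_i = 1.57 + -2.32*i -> [1.57, -0.75, -3.07, -5.39, -7.71]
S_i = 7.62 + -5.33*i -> [7.62, 2.29, -3.04, -8.37, -13.7]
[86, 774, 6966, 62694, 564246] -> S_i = 86*9^i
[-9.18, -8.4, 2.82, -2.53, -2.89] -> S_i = Random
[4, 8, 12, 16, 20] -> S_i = 4 + 4*i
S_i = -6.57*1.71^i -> [-6.57, -11.23, -19.21, -32.85, -56.18]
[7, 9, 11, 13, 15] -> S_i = 7 + 2*i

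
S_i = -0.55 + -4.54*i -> [-0.55, -5.09, -9.63, -14.17, -18.71]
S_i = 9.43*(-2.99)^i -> [9.43, -28.2, 84.31, -252.07, 753.7]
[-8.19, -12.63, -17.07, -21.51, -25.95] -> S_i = -8.19 + -4.44*i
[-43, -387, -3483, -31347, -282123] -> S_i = -43*9^i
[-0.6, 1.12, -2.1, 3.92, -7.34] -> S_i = -0.60*(-1.87)^i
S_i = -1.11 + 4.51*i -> [-1.11, 3.4, 7.91, 12.42, 16.93]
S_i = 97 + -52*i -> [97, 45, -7, -59, -111]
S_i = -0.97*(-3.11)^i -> [-0.97, 3.02, -9.38, 29.18, -90.74]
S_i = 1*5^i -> [1, 5, 25, 125, 625]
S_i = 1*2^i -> [1, 2, 4, 8, 16]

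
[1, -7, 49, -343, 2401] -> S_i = 1*-7^i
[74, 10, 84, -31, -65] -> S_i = Random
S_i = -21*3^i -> [-21, -63, -189, -567, -1701]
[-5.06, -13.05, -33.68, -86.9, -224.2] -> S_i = -5.06*2.58^i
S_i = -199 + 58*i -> [-199, -141, -83, -25, 33]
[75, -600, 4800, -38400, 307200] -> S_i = 75*-8^i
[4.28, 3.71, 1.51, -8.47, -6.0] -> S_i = Random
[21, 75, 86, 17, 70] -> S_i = Random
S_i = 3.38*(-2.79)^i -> [3.38, -9.43, 26.31, -73.41, 204.8]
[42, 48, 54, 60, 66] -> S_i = 42 + 6*i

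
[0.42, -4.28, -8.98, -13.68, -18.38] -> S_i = 0.42 + -4.70*i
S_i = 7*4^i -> [7, 28, 112, 448, 1792]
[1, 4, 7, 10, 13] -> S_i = 1 + 3*i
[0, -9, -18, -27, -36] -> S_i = 0 + -9*i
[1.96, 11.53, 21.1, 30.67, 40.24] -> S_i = 1.96 + 9.57*i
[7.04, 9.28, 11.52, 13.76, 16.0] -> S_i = 7.04 + 2.24*i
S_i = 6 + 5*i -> [6, 11, 16, 21, 26]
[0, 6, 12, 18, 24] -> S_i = 0 + 6*i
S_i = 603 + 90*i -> [603, 693, 783, 873, 963]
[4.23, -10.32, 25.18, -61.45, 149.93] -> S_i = 4.23*(-2.44)^i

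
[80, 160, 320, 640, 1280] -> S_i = 80*2^i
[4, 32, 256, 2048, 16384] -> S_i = 4*8^i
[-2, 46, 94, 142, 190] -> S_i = -2 + 48*i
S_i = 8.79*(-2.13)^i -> [8.79, -18.72, 39.88, -84.94, 180.93]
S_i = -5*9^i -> [-5, -45, -405, -3645, -32805]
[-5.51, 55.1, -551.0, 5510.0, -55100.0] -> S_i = -5.51*(-10.00)^i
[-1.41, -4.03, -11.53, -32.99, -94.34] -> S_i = -1.41*2.86^i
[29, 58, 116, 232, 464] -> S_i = 29*2^i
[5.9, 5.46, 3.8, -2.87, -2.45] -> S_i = Random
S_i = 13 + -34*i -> [13, -21, -55, -89, -123]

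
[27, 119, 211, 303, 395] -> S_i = 27 + 92*i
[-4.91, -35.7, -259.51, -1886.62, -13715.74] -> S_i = -4.91*7.27^i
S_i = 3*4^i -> [3, 12, 48, 192, 768]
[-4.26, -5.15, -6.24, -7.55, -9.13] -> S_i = -4.26*1.21^i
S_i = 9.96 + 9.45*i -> [9.96, 19.41, 28.86, 38.31, 47.76]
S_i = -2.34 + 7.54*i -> [-2.34, 5.2, 12.74, 20.28, 27.82]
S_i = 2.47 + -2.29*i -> [2.47, 0.18, -2.11, -4.4, -6.69]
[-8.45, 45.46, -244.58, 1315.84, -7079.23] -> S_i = -8.45*(-5.38)^i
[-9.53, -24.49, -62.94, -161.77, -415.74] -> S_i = -9.53*2.57^i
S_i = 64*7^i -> [64, 448, 3136, 21952, 153664]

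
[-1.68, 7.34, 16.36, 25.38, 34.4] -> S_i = -1.68 + 9.02*i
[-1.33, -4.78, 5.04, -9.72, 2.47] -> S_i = Random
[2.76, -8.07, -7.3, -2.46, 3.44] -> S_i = Random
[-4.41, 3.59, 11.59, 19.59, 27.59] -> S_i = -4.41 + 8.00*i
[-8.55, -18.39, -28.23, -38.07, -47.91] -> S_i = -8.55 + -9.84*i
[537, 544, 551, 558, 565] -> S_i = 537 + 7*i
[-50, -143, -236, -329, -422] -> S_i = -50 + -93*i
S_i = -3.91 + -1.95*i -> [-3.91, -5.86, -7.81, -9.76, -11.71]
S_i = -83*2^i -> [-83, -166, -332, -664, -1328]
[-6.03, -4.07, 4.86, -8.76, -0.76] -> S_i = Random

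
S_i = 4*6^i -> [4, 24, 144, 864, 5184]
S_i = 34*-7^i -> [34, -238, 1666, -11662, 81634]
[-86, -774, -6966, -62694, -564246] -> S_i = -86*9^i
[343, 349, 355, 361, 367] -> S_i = 343 + 6*i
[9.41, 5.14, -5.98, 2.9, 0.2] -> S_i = Random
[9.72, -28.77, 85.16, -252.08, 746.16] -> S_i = 9.72*(-2.96)^i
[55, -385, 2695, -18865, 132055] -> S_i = 55*-7^i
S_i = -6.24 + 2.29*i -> [-6.24, -3.95, -1.66, 0.63, 2.92]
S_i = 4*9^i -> [4, 36, 324, 2916, 26244]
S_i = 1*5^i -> [1, 5, 25, 125, 625]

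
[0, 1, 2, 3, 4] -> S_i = 0 + 1*i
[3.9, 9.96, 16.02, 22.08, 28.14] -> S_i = 3.90 + 6.06*i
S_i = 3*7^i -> [3, 21, 147, 1029, 7203]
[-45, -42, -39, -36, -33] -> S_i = -45 + 3*i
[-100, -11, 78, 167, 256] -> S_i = -100 + 89*i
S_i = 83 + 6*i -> [83, 89, 95, 101, 107]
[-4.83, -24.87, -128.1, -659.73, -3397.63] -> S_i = -4.83*5.15^i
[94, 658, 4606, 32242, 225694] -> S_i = 94*7^i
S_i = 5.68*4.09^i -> [5.68, 23.23, 95.02, 388.61, 1589.43]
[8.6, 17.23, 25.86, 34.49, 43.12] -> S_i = 8.60 + 8.63*i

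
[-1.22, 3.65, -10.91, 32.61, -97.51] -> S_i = -1.22*(-2.99)^i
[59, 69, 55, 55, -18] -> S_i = Random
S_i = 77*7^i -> [77, 539, 3773, 26411, 184877]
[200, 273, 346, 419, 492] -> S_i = 200 + 73*i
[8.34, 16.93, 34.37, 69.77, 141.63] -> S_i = 8.34*2.03^i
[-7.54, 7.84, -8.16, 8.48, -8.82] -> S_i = -7.54*(-1.04)^i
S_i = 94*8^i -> [94, 752, 6016, 48128, 385024]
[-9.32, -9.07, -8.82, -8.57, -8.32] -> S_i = -9.32 + 0.25*i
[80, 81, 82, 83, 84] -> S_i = 80 + 1*i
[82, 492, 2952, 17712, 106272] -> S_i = 82*6^i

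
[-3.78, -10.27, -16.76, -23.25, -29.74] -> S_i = -3.78 + -6.49*i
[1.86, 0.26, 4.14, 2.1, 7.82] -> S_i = Random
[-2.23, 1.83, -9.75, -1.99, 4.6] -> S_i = Random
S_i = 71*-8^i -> [71, -568, 4544, -36352, 290816]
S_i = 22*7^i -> [22, 154, 1078, 7546, 52822]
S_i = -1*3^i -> [-1, -3, -9, -27, -81]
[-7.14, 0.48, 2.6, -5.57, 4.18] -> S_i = Random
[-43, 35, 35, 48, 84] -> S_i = Random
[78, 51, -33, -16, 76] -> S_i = Random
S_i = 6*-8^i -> [6, -48, 384, -3072, 24576]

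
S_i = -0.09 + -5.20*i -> [-0.09, -5.29, -10.49, -15.69, -20.89]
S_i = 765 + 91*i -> [765, 856, 947, 1038, 1129]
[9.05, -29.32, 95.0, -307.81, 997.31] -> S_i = 9.05*(-3.24)^i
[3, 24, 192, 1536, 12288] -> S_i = 3*8^i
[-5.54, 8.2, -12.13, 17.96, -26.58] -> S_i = -5.54*(-1.48)^i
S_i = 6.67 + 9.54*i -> [6.67, 16.21, 25.75, 35.29, 44.83]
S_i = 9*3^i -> [9, 27, 81, 243, 729]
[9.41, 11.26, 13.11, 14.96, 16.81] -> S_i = 9.41 + 1.85*i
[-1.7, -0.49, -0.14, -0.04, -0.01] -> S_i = -1.70*0.29^i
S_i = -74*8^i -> [-74, -592, -4736, -37888, -303104]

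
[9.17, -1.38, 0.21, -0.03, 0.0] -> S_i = 9.17*(-0.15)^i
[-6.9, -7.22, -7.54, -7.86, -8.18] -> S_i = -6.90 + -0.32*i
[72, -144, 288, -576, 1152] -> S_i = 72*-2^i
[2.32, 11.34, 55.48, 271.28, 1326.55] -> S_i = 2.32*4.89^i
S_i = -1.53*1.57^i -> [-1.53, -2.4, -3.77, -5.92, -9.3]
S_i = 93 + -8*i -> [93, 85, 77, 69, 61]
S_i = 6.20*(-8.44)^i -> [6.2, -52.33, 441.65, -3727.51, 31460.2]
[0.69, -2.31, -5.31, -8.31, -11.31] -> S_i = 0.69 + -3.00*i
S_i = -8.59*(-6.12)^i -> [-8.59, 52.57, -321.73, 1969.01, -12050.33]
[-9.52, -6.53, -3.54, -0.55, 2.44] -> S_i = -9.52 + 2.99*i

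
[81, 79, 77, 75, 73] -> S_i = 81 + -2*i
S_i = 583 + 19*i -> [583, 602, 621, 640, 659]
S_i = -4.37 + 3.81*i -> [-4.37, -0.56, 3.25, 7.06, 10.87]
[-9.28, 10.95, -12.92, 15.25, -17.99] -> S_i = -9.28*(-1.18)^i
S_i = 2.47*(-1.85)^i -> [2.47, -4.57, 8.45, -15.64, 28.93]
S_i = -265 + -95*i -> [-265, -360, -455, -550, -645]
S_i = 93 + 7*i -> [93, 100, 107, 114, 121]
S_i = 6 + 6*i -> [6, 12, 18, 24, 30]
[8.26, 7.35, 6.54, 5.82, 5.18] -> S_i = 8.26*0.89^i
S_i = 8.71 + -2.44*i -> [8.71, 6.27, 3.83, 1.39, -1.05]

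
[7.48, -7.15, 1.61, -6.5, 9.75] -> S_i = Random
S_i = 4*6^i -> [4, 24, 144, 864, 5184]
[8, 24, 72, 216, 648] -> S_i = 8*3^i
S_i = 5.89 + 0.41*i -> [5.89, 6.3, 6.71, 7.12, 7.53]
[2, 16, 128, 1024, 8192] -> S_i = 2*8^i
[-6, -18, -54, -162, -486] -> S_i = -6*3^i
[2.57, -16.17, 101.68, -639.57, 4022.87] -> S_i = 2.57*(-6.29)^i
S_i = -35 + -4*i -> [-35, -39, -43, -47, -51]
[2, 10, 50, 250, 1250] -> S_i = 2*5^i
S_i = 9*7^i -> [9, 63, 441, 3087, 21609]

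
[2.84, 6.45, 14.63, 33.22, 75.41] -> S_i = 2.84*2.27^i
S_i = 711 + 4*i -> [711, 715, 719, 723, 727]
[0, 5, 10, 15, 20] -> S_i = 0 + 5*i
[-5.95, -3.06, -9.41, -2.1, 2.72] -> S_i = Random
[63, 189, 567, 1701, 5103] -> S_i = 63*3^i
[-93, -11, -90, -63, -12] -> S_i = Random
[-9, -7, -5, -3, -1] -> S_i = -9 + 2*i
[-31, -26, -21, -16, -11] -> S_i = -31 + 5*i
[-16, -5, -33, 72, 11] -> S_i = Random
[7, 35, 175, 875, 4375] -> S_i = 7*5^i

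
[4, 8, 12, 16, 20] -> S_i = 4 + 4*i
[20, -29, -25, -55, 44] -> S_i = Random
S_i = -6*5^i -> [-6, -30, -150, -750, -3750]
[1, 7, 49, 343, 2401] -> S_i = 1*7^i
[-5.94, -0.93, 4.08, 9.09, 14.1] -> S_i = -5.94 + 5.01*i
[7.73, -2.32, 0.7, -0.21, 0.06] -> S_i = 7.73*(-0.30)^i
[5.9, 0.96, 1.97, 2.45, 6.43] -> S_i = Random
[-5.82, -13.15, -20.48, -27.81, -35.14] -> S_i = -5.82 + -7.33*i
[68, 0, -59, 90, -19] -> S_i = Random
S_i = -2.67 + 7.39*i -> [-2.67, 4.72, 12.11, 19.5, 26.89]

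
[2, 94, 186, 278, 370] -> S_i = 2 + 92*i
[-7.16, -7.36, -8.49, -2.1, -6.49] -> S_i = Random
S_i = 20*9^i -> [20, 180, 1620, 14580, 131220]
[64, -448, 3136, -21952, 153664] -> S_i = 64*-7^i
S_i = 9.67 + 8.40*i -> [9.67, 18.07, 26.47, 34.87, 43.27]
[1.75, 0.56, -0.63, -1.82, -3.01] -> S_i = 1.75 + -1.19*i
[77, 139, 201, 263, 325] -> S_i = 77 + 62*i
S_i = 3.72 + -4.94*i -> [3.72, -1.22, -6.16, -11.1, -16.04]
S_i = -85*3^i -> [-85, -255, -765, -2295, -6885]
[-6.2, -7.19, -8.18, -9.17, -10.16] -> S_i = -6.20 + -0.99*i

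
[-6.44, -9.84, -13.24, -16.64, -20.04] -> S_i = -6.44 + -3.40*i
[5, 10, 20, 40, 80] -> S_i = 5*2^i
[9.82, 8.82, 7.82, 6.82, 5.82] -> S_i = 9.82 + -1.00*i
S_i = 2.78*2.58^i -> [2.78, 7.17, 18.5, 47.74, 123.18]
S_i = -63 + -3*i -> [-63, -66, -69, -72, -75]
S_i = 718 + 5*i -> [718, 723, 728, 733, 738]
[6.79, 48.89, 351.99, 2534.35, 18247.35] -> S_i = 6.79*7.20^i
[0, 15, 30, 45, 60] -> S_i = 0 + 15*i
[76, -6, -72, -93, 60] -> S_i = Random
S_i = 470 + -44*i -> [470, 426, 382, 338, 294]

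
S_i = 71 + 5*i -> [71, 76, 81, 86, 91]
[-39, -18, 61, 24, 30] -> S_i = Random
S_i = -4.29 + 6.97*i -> [-4.29, 2.68, 9.65, 16.62, 23.59]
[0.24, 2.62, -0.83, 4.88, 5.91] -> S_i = Random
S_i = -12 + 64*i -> [-12, 52, 116, 180, 244]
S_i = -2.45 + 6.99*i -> [-2.45, 4.54, 11.53, 18.52, 25.51]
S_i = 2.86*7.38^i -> [2.86, 21.11, 155.77, 1149.57, 8483.82]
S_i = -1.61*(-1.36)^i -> [-1.61, 2.19, -2.98, 4.05, -5.51]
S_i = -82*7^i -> [-82, -574, -4018, -28126, -196882]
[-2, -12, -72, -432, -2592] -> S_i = -2*6^i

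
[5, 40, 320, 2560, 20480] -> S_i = 5*8^i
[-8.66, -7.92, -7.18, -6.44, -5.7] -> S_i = -8.66 + 0.74*i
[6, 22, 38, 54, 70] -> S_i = 6 + 16*i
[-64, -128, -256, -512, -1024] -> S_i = -64*2^i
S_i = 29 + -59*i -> [29, -30, -89, -148, -207]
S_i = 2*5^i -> [2, 10, 50, 250, 1250]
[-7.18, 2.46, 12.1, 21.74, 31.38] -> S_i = -7.18 + 9.64*i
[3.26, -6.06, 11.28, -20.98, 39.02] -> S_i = 3.26*(-1.86)^i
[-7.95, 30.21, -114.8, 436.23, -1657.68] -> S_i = -7.95*(-3.80)^i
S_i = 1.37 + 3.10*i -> [1.37, 4.47, 7.57, 10.67, 13.77]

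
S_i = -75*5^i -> [-75, -375, -1875, -9375, -46875]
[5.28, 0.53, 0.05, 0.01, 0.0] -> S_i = 5.28*0.10^i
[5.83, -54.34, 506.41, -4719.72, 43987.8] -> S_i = 5.83*(-9.32)^i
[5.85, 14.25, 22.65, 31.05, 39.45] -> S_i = 5.85 + 8.40*i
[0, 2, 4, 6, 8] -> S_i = 0 + 2*i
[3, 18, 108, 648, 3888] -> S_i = 3*6^i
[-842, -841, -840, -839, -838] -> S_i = -842 + 1*i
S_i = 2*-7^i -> [2, -14, 98, -686, 4802]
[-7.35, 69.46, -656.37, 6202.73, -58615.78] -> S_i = -7.35*(-9.45)^i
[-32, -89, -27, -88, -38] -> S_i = Random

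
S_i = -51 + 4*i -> [-51, -47, -43, -39, -35]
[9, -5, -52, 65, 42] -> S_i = Random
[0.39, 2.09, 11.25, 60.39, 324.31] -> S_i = 0.39*5.37^i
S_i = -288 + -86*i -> [-288, -374, -460, -546, -632]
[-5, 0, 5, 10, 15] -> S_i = -5 + 5*i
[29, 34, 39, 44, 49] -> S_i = 29 + 5*i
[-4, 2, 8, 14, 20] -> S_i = -4 + 6*i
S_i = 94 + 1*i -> [94, 95, 96, 97, 98]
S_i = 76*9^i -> [76, 684, 6156, 55404, 498636]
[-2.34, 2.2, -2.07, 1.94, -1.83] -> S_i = -2.34*(-0.94)^i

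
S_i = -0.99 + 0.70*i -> [-0.99, -0.29, 0.41, 1.11, 1.81]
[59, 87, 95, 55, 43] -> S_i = Random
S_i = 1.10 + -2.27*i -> [1.1, -1.17, -3.44, -5.71, -7.98]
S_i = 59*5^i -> [59, 295, 1475, 7375, 36875]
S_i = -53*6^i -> [-53, -318, -1908, -11448, -68688]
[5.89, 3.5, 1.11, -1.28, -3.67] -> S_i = 5.89 + -2.39*i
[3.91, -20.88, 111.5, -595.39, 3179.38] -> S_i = 3.91*(-5.34)^i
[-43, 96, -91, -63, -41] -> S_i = Random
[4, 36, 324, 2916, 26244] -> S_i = 4*9^i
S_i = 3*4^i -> [3, 12, 48, 192, 768]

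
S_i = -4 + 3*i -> [-4, -1, 2, 5, 8]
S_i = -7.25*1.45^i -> [-7.25, -10.51, -15.24, -22.1, -32.05]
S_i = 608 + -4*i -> [608, 604, 600, 596, 592]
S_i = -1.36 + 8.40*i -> [-1.36, 7.04, 15.44, 23.84, 32.24]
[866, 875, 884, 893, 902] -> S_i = 866 + 9*i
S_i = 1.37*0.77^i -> [1.37, 1.05, 0.81, 0.63, 0.48]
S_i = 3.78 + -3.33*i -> [3.78, 0.45, -2.88, -6.21, -9.54]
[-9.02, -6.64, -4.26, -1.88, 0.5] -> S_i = -9.02 + 2.38*i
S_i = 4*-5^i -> [4, -20, 100, -500, 2500]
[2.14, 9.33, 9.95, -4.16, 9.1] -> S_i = Random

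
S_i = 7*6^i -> [7, 42, 252, 1512, 9072]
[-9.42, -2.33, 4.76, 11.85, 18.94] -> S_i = -9.42 + 7.09*i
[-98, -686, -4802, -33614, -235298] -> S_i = -98*7^i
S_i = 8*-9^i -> [8, -72, 648, -5832, 52488]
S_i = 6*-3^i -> [6, -18, 54, -162, 486]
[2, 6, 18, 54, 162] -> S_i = 2*3^i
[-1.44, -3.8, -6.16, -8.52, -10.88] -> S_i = -1.44 + -2.36*i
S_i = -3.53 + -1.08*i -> [-3.53, -4.61, -5.69, -6.77, -7.85]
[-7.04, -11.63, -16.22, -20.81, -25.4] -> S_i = -7.04 + -4.59*i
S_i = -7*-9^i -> [-7, 63, -567, 5103, -45927]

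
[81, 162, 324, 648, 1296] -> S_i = 81*2^i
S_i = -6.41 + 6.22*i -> [-6.41, -0.19, 6.03, 12.25, 18.47]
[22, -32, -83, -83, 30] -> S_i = Random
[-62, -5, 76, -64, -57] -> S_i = Random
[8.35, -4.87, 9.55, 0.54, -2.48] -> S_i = Random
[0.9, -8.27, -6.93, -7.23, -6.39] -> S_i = Random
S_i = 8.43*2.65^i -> [8.43, 22.34, 59.2, 156.88, 415.73]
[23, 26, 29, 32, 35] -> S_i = 23 + 3*i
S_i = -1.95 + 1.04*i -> [-1.95, -0.91, 0.13, 1.17, 2.21]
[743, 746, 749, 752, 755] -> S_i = 743 + 3*i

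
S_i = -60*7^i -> [-60, -420, -2940, -20580, -144060]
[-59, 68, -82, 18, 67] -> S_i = Random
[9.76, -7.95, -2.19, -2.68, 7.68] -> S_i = Random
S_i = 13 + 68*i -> [13, 81, 149, 217, 285]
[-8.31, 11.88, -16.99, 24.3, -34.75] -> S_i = -8.31*(-1.43)^i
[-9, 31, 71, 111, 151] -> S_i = -9 + 40*i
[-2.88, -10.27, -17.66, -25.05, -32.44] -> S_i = -2.88 + -7.39*i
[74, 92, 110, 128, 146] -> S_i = 74 + 18*i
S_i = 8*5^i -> [8, 40, 200, 1000, 5000]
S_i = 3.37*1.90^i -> [3.37, 6.4, 12.17, 23.11, 43.92]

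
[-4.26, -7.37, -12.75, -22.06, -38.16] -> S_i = -4.26*1.73^i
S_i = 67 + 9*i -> [67, 76, 85, 94, 103]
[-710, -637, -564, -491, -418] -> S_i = -710 + 73*i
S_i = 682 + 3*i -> [682, 685, 688, 691, 694]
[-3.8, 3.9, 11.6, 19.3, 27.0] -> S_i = -3.80 + 7.70*i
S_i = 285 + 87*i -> [285, 372, 459, 546, 633]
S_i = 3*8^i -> [3, 24, 192, 1536, 12288]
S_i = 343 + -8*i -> [343, 335, 327, 319, 311]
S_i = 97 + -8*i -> [97, 89, 81, 73, 65]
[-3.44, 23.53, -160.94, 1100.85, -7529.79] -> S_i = -3.44*(-6.84)^i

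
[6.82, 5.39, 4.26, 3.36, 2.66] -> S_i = 6.82*0.79^i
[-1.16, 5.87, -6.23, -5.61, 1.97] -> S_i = Random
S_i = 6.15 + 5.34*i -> [6.15, 11.49, 16.83, 22.17, 27.51]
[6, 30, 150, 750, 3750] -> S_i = 6*5^i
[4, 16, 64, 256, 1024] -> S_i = 4*4^i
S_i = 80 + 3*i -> [80, 83, 86, 89, 92]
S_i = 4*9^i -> [4, 36, 324, 2916, 26244]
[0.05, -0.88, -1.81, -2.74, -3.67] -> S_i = 0.05 + -0.93*i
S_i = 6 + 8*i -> [6, 14, 22, 30, 38]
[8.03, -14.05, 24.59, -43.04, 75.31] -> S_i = 8.03*(-1.75)^i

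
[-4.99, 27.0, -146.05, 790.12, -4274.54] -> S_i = -4.99*(-5.41)^i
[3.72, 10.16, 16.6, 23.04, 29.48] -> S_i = 3.72 + 6.44*i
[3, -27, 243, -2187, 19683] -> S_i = 3*-9^i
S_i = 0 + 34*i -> [0, 34, 68, 102, 136]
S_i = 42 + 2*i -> [42, 44, 46, 48, 50]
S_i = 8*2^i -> [8, 16, 32, 64, 128]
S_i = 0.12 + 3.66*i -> [0.12, 3.78, 7.44, 11.1, 14.76]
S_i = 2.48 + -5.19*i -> [2.48, -2.71, -7.9, -13.09, -18.28]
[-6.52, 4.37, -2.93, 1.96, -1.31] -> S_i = -6.52*(-0.67)^i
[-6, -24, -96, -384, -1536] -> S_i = -6*4^i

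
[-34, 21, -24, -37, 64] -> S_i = Random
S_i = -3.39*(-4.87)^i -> [-3.39, 16.51, -80.4, 391.55, -1906.85]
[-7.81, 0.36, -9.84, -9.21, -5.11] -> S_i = Random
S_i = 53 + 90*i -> [53, 143, 233, 323, 413]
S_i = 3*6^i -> [3, 18, 108, 648, 3888]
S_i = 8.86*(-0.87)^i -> [8.86, -7.71, 6.71, -5.83, 5.08]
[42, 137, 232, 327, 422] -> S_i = 42 + 95*i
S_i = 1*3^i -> [1, 3, 9, 27, 81]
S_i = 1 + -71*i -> [1, -70, -141, -212, -283]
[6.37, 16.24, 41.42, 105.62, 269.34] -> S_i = 6.37*2.55^i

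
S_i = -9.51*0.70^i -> [-9.51, -6.66, -4.66, -3.26, -2.28]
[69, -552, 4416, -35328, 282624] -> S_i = 69*-8^i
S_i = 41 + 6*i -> [41, 47, 53, 59, 65]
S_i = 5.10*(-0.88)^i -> [5.1, -4.49, 3.95, -3.48, 3.06]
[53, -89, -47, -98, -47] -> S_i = Random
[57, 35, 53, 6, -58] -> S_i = Random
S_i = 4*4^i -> [4, 16, 64, 256, 1024]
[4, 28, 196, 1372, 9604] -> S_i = 4*7^i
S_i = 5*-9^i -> [5, -45, 405, -3645, 32805]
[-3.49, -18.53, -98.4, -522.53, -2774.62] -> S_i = -3.49*5.31^i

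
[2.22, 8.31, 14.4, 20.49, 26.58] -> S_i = 2.22 + 6.09*i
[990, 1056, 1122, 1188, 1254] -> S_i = 990 + 66*i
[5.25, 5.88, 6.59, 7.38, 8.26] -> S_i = 5.25*1.12^i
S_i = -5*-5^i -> [-5, 25, -125, 625, -3125]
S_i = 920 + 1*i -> [920, 921, 922, 923, 924]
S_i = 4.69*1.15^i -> [4.69, 5.39, 6.2, 7.13, 8.2]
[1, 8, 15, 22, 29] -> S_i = 1 + 7*i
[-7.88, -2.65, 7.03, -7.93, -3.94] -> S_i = Random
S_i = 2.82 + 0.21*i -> [2.82, 3.03, 3.24, 3.45, 3.66]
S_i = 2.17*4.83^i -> [2.17, 10.48, 50.62, 244.51, 1181.0]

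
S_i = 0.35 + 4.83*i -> [0.35, 5.18, 10.01, 14.84, 19.67]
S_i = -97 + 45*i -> [-97, -52, -7, 38, 83]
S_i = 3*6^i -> [3, 18, 108, 648, 3888]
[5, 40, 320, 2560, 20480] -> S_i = 5*8^i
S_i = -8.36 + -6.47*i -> [-8.36, -14.83, -21.3, -27.77, -34.24]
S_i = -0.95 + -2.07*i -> [-0.95, -3.02, -5.09, -7.16, -9.23]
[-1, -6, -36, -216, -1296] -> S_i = -1*6^i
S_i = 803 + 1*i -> [803, 804, 805, 806, 807]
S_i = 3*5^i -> [3, 15, 75, 375, 1875]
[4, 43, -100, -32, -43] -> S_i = Random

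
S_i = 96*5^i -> [96, 480, 2400, 12000, 60000]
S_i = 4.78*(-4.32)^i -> [4.78, -20.65, 89.21, -385.37, 1664.8]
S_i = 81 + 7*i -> [81, 88, 95, 102, 109]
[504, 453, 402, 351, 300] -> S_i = 504 + -51*i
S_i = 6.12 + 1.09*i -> [6.12, 7.21, 8.3, 9.39, 10.48]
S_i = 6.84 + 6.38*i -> [6.84, 13.22, 19.6, 25.98, 32.36]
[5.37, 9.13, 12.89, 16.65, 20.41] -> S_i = 5.37 + 3.76*i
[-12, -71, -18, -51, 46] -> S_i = Random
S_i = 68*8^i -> [68, 544, 4352, 34816, 278528]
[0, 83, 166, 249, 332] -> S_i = 0 + 83*i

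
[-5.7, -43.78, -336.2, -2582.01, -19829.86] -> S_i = -5.70*7.68^i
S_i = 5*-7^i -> [5, -35, 245, -1715, 12005]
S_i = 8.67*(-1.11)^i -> [8.67, -9.62, 10.68, -11.86, 13.16]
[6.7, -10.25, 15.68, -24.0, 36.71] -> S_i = 6.70*(-1.53)^i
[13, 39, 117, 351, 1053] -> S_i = 13*3^i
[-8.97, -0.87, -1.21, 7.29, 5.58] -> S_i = Random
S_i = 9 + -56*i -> [9, -47, -103, -159, -215]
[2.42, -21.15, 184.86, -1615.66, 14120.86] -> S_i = 2.42*(-8.74)^i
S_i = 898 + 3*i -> [898, 901, 904, 907, 910]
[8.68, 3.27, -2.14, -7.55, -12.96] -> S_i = 8.68 + -5.41*i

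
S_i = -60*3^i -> [-60, -180, -540, -1620, -4860]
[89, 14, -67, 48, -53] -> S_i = Random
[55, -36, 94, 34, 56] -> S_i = Random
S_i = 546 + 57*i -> [546, 603, 660, 717, 774]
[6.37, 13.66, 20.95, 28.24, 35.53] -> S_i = 6.37 + 7.29*i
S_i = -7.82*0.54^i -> [-7.82, -4.22, -2.28, -1.23, -0.66]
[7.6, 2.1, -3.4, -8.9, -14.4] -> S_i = 7.60 + -5.50*i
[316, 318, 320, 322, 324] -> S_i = 316 + 2*i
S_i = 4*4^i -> [4, 16, 64, 256, 1024]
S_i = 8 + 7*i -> [8, 15, 22, 29, 36]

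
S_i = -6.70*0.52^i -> [-6.7, -3.48, -1.81, -0.94, -0.49]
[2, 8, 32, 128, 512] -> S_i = 2*4^i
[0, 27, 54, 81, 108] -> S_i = 0 + 27*i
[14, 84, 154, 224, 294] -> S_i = 14 + 70*i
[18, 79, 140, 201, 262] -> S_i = 18 + 61*i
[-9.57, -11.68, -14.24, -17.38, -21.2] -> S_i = -9.57*1.22^i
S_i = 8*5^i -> [8, 40, 200, 1000, 5000]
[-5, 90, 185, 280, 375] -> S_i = -5 + 95*i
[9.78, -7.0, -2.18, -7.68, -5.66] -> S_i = Random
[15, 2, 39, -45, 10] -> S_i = Random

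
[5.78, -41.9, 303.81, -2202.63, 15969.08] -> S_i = 5.78*(-7.25)^i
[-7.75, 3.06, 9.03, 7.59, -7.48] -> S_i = Random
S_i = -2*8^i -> [-2, -16, -128, -1024, -8192]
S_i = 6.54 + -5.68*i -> [6.54, 0.86, -4.82, -10.5, -16.18]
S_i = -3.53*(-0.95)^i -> [-3.53, 3.35, -3.19, 3.03, -2.88]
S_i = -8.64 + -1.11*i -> [-8.64, -9.75, -10.86, -11.97, -13.08]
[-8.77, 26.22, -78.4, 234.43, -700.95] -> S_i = -8.77*(-2.99)^i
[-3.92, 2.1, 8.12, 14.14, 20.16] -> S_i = -3.92 + 6.02*i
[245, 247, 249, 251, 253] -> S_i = 245 + 2*i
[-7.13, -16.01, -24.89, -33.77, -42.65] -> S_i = -7.13 + -8.88*i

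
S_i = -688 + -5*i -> [-688, -693, -698, -703, -708]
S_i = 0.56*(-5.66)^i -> [0.56, -3.17, 17.94, -101.54, 574.72]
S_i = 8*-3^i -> [8, -24, 72, -216, 648]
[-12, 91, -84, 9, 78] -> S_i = Random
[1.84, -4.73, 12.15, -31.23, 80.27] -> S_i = 1.84*(-2.57)^i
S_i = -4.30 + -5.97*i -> [-4.3, -10.27, -16.24, -22.21, -28.18]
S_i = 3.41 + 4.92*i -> [3.41, 8.33, 13.25, 18.17, 23.09]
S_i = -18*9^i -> [-18, -162, -1458, -13122, -118098]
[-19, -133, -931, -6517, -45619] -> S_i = -19*7^i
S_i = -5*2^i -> [-5, -10, -20, -40, -80]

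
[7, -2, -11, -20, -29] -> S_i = 7 + -9*i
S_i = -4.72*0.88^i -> [-4.72, -4.15, -3.66, -3.22, -2.83]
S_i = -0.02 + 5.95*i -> [-0.02, 5.93, 11.88, 17.83, 23.78]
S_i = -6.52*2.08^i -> [-6.52, -13.56, -28.21, -58.67, -122.04]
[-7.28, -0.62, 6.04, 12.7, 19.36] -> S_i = -7.28 + 6.66*i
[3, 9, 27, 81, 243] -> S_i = 3*3^i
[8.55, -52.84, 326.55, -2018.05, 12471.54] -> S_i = 8.55*(-6.18)^i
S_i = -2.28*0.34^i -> [-2.28, -0.78, -0.26, -0.09, -0.03]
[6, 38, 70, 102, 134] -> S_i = 6 + 32*i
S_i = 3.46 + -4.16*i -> [3.46, -0.7, -4.86, -9.02, -13.18]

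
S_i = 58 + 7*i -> [58, 65, 72, 79, 86]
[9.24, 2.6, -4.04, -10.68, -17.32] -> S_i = 9.24 + -6.64*i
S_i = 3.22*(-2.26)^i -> [3.22, -7.28, 16.45, -37.17, 84.0]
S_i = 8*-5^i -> [8, -40, 200, -1000, 5000]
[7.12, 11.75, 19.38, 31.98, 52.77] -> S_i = 7.12*1.65^i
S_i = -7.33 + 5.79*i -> [-7.33, -1.54, 4.25, 10.04, 15.83]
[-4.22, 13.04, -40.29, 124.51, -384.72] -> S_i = -4.22*(-3.09)^i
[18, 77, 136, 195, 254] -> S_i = 18 + 59*i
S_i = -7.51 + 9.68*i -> [-7.51, 2.17, 11.85, 21.53, 31.21]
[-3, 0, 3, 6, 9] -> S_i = -3 + 3*i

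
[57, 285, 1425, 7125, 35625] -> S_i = 57*5^i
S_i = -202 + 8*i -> [-202, -194, -186, -178, -170]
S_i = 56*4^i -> [56, 224, 896, 3584, 14336]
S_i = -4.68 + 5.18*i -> [-4.68, 0.5, 5.68, 10.86, 16.04]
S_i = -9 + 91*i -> [-9, 82, 173, 264, 355]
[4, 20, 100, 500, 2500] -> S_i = 4*5^i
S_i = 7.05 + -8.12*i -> [7.05, -1.07, -9.19, -17.31, -25.43]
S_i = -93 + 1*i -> [-93, -92, -91, -90, -89]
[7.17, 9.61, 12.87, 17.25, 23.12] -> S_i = 7.17*1.34^i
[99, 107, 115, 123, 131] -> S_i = 99 + 8*i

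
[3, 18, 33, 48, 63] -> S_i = 3 + 15*i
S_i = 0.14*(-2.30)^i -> [0.14, -0.32, 0.74, -1.7, 3.92]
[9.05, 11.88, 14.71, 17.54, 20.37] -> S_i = 9.05 + 2.83*i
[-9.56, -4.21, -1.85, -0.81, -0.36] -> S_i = -9.56*0.44^i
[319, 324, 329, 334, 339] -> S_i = 319 + 5*i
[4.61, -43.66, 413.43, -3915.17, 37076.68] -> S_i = 4.61*(-9.47)^i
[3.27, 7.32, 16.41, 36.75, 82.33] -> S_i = 3.27*2.24^i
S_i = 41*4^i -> [41, 164, 656, 2624, 10496]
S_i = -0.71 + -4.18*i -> [-0.71, -4.89, -9.07, -13.25, -17.43]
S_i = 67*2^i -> [67, 134, 268, 536, 1072]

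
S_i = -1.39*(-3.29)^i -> [-1.39, 4.57, -15.05, 49.5, -162.85]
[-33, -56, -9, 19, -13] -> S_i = Random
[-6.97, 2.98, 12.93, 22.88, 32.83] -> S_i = -6.97 + 9.95*i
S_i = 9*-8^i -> [9, -72, 576, -4608, 36864]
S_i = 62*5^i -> [62, 310, 1550, 7750, 38750]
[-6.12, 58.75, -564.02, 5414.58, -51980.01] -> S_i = -6.12*(-9.60)^i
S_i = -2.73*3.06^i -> [-2.73, -8.35, -25.56, -78.22, -239.36]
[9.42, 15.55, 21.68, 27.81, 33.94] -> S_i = 9.42 + 6.13*i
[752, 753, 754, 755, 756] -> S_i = 752 + 1*i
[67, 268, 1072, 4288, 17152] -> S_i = 67*4^i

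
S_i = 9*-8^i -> [9, -72, 576, -4608, 36864]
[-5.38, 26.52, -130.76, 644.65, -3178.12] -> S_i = -5.38*(-4.93)^i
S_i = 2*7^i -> [2, 14, 98, 686, 4802]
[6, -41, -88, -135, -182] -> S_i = 6 + -47*i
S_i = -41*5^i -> [-41, -205, -1025, -5125, -25625]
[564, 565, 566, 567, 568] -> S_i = 564 + 1*i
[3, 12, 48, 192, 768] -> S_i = 3*4^i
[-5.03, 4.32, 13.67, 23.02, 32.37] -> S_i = -5.03 + 9.35*i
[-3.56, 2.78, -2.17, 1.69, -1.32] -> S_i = -3.56*(-0.78)^i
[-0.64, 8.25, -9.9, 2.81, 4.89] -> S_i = Random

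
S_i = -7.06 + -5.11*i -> [-7.06, -12.17, -17.28, -22.39, -27.5]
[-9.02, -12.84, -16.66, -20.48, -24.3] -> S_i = -9.02 + -3.82*i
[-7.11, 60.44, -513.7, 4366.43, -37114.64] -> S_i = -7.11*(-8.50)^i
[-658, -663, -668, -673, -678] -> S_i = -658 + -5*i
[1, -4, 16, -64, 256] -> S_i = 1*-4^i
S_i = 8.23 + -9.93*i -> [8.23, -1.7, -11.63, -21.56, -31.49]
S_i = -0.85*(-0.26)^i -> [-0.85, 0.22, -0.06, 0.01, -0.0]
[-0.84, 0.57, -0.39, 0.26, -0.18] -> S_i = -0.84*(-0.68)^i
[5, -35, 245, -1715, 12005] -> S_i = 5*-7^i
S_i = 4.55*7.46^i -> [4.55, 33.94, 253.21, 1888.98, 14091.81]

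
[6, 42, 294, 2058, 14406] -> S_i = 6*7^i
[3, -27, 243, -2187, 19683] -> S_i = 3*-9^i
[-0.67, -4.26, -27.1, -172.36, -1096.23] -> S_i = -0.67*6.36^i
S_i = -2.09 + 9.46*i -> [-2.09, 7.37, 16.83, 26.29, 35.75]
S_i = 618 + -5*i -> [618, 613, 608, 603, 598]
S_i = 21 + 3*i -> [21, 24, 27, 30, 33]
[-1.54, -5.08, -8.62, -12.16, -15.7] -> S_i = -1.54 + -3.54*i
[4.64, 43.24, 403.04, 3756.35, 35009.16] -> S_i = 4.64*9.32^i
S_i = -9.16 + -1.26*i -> [-9.16, -10.42, -11.68, -12.94, -14.2]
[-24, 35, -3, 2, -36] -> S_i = Random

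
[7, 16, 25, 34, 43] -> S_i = 7 + 9*i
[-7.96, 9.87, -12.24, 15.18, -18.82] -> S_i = -7.96*(-1.24)^i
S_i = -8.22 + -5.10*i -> [-8.22, -13.32, -18.42, -23.52, -28.62]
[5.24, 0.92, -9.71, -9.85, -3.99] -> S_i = Random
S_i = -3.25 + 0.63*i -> [-3.25, -2.62, -1.99, -1.36, -0.73]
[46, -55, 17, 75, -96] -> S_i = Random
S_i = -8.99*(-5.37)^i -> [-8.99, 48.28, -259.24, 1392.14, -7475.79]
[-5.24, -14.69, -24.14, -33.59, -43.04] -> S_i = -5.24 + -9.45*i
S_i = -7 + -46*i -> [-7, -53, -99, -145, -191]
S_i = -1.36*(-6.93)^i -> [-1.36, 9.42, -65.31, 452.63, -3136.69]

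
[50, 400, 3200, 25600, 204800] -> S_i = 50*8^i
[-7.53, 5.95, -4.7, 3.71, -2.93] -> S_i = -7.53*(-0.79)^i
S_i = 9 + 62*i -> [9, 71, 133, 195, 257]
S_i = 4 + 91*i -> [4, 95, 186, 277, 368]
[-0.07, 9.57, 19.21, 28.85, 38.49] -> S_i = -0.07 + 9.64*i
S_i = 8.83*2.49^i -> [8.83, 21.99, 54.75, 136.32, 339.44]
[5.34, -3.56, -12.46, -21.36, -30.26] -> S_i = 5.34 + -8.90*i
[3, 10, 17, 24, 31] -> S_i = 3 + 7*i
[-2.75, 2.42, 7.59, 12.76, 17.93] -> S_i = -2.75 + 5.17*i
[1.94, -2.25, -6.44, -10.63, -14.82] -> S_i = 1.94 + -4.19*i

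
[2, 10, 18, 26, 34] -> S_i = 2 + 8*i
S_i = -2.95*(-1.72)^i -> [-2.95, 5.07, -8.73, 15.01, -25.82]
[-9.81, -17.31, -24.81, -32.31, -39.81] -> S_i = -9.81 + -7.50*i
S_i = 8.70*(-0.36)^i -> [8.7, -3.13, 1.13, -0.41, 0.15]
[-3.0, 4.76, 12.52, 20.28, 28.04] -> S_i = -3.00 + 7.76*i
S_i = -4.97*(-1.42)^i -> [-4.97, 7.06, -10.02, 14.23, -20.21]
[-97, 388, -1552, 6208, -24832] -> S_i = -97*-4^i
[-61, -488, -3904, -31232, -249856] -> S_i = -61*8^i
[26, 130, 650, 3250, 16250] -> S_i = 26*5^i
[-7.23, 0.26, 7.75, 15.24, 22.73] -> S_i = -7.23 + 7.49*i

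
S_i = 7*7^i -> [7, 49, 343, 2401, 16807]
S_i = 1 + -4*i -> [1, -3, -7, -11, -15]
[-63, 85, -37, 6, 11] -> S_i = Random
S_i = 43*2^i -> [43, 86, 172, 344, 688]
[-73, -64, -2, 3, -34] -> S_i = Random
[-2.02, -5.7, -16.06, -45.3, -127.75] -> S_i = -2.02*2.82^i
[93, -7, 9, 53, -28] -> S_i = Random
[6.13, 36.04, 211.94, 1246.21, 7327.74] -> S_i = 6.13*5.88^i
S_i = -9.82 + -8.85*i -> [-9.82, -18.67, -27.52, -36.37, -45.22]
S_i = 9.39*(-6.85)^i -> [9.39, -64.32, 440.6, -3018.13, 20674.16]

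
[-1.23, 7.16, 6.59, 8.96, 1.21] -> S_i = Random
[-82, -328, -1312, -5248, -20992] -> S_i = -82*4^i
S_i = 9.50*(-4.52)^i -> [9.5, -42.94, 194.09, -877.28, 3965.31]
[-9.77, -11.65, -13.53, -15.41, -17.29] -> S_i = -9.77 + -1.88*i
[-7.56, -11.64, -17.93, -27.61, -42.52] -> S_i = -7.56*1.54^i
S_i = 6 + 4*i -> [6, 10, 14, 18, 22]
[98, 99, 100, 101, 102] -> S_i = 98 + 1*i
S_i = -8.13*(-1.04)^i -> [-8.13, 8.46, -8.79, 9.15, -9.51]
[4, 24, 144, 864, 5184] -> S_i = 4*6^i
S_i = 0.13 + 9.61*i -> [0.13, 9.74, 19.35, 28.96, 38.57]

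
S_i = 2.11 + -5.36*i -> [2.11, -3.25, -8.61, -13.97, -19.33]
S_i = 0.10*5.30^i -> [0.1, 0.53, 2.81, 14.89, 78.9]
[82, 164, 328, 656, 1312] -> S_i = 82*2^i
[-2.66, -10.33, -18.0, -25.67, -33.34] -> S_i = -2.66 + -7.67*i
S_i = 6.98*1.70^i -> [6.98, 11.87, 20.17, 34.29, 58.3]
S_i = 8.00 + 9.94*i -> [8.0, 17.94, 27.88, 37.82, 47.76]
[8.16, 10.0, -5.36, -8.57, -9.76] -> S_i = Random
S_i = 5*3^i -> [5, 15, 45, 135, 405]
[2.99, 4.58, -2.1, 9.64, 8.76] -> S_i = Random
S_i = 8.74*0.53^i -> [8.74, 4.63, 2.46, 1.3, 0.69]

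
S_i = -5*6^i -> [-5, -30, -180, -1080, -6480]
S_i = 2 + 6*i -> [2, 8, 14, 20, 26]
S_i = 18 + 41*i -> [18, 59, 100, 141, 182]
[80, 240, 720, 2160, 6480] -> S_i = 80*3^i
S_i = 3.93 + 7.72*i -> [3.93, 11.65, 19.37, 27.09, 34.81]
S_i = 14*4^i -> [14, 56, 224, 896, 3584]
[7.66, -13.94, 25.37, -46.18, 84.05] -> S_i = 7.66*(-1.82)^i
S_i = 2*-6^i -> [2, -12, 72, -432, 2592]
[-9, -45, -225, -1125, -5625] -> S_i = -9*5^i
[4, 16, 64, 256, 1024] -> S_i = 4*4^i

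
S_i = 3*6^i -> [3, 18, 108, 648, 3888]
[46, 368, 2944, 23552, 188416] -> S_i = 46*8^i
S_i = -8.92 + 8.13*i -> [-8.92, -0.79, 7.34, 15.47, 23.6]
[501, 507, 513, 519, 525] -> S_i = 501 + 6*i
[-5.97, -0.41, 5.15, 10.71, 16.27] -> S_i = -5.97 + 5.56*i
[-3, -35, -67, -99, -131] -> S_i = -3 + -32*i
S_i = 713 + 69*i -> [713, 782, 851, 920, 989]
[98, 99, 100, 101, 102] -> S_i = 98 + 1*i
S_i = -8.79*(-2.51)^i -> [-8.79, 22.06, -55.38, 139.0, -348.89]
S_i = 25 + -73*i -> [25, -48, -121, -194, -267]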